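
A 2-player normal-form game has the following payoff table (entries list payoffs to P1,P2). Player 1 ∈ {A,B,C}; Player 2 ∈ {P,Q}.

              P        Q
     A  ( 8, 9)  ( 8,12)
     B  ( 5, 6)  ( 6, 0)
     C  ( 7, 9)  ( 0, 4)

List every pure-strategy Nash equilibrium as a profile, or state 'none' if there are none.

NE set: (A,Q)

(A,P): not NE [P2→Q gives 12>9]
(A,Q): NE
(B,P): not NE [P1→A gives 8>5]
(B,Q): not NE [P1→A gives 8>6; P2→P gives 6>0]
(C,P): not NE [P1→A gives 8>7]
(C,Q): not NE [P1→A gives 8>0; P2→P gives 9>4]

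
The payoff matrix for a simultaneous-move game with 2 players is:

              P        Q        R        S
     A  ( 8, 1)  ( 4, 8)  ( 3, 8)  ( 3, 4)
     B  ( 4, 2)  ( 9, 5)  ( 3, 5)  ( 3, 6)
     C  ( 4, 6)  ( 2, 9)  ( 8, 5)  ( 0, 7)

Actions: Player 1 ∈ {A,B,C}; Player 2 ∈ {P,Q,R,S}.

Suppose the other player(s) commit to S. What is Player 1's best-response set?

BR_1 = {A,B}

u_1(A vs S) = 3
u_1(B vs S) = 3
u_1(C vs S) = 0
max payoff 3 at {A,B}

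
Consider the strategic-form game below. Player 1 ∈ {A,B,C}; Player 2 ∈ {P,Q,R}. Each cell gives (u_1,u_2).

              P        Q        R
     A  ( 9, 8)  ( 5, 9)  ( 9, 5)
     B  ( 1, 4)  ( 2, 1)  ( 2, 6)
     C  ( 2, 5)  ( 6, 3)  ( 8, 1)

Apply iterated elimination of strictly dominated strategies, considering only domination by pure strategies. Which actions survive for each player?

IESDS → P1:{A,C} P2:{P,Q}

P1 drop B (A beats it: P:9>1 Q:5>2 R:9>2)
P2 drop R (P beats it: A:8>5 C:5>1)
P1→{A,C} P2→{P,Q}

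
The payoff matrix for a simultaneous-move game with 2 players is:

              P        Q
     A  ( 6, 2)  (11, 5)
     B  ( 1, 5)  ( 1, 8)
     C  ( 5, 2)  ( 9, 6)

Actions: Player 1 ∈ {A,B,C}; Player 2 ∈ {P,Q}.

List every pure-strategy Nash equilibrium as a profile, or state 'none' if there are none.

NE set: (A,Q)

(A,P): not NE [P2→Q gives 5>2]
(A,Q): NE
(B,P): not NE [P1→A gives 6>1; P2→Q gives 8>5]
(B,Q): not NE [P1→A gives 11>1]
(C,P): not NE [P1→A gives 6>5; P2→Q gives 6>2]
(C,Q): not NE [P1→A gives 11>9]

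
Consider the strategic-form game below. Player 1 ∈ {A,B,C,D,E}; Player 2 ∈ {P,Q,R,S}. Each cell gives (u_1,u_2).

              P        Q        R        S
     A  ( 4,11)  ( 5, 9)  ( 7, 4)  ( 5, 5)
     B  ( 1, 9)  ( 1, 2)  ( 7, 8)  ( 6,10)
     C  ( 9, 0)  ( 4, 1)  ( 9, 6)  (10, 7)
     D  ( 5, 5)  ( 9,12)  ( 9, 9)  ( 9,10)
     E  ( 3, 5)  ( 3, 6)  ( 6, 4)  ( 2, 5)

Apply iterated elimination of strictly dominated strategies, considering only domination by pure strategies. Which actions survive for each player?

Survivors P1:{C,D} P2:{Q,S}

P1 drop A (D beats it: P:5>4 Q:9>5 R:9>7 S:9>5)
P1 drop B (C beats it: P:9>1 Q:4>1 R:9>7 S:10>6)
P1 drop E (C beats it: P:9>3 Q:4>3 R:9>6 S:10>2)
P2 drop P (Q beats it: C:1>0 D:12>5)
P2 drop R (S beats it: C:7>6 D:10>9)
P1→{C,D} P2→{Q,S}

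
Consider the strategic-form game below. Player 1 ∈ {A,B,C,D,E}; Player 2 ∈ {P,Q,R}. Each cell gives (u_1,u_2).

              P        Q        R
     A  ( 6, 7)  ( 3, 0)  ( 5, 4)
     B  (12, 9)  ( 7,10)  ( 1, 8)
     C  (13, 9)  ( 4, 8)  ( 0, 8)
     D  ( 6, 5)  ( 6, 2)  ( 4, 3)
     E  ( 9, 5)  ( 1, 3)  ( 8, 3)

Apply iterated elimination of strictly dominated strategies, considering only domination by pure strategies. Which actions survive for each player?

P2 drop R (P beats it: A:7>4 B:9>8 C:9>8 D:5>3 E:5>3)
P1 drop A (B beats it: P:12>6 Q:7>3)
P1 drop D (B beats it: P:12>6 Q:7>6)
P1 drop E (B beats it: P:12>9 Q:7>1)
P1→{B,C} P2→{P,Q}

Survivors P1:{B,C} P2:{P,Q}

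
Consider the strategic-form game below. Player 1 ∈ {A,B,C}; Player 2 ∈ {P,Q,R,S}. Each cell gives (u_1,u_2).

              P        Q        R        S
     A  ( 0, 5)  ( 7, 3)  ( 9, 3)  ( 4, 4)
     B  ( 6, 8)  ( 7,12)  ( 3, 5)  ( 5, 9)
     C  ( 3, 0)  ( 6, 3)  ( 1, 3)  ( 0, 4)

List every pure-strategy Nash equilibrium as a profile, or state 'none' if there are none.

(A,P): not NE [P1→B gives 6>0]
(A,Q): not NE [P2→P gives 5>3]
(A,R): not NE [P2→P gives 5>3]
(A,S): not NE [P1→B gives 5>4; P2→P gives 5>4]
(B,P): not NE [P2→Q gives 12>8]
(B,Q): NE
(B,R): not NE [P1→A gives 9>3; P2→Q gives 12>5]
(B,S): not NE [P2→Q gives 12>9]
(C,P): not NE [P1→B gives 6>3; P2→S gives 4>0]
(C,Q): not NE [P1→B gives 7>6; P2→S gives 4>3]
(C,R): not NE [P1→A gives 9>1; P2→S gives 4>3]
(C,S): not NE [P1→B gives 5>0]

Nash profiles: (B,Q)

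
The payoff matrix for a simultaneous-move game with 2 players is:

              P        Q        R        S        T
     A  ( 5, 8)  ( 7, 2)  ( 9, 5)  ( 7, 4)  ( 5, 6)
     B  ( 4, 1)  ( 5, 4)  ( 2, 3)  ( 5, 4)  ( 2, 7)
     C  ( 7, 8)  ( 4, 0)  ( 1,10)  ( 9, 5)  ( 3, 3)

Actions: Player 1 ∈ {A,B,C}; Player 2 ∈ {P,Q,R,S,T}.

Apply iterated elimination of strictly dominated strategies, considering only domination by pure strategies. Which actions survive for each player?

Remaining: P1:{A,C} P2:{P,R}

P1 drop B (A beats it: P:5>4 Q:7>5 R:9>2 S:7>5 T:5>2)
P2 drop Q (P beats it: A:8>2 C:8>0)
P2 drop S (P beats it: A:8>4 C:8>5)
P2 drop T (P beats it: A:8>6 C:8>3)
P1→{A,C} P2→{P,R}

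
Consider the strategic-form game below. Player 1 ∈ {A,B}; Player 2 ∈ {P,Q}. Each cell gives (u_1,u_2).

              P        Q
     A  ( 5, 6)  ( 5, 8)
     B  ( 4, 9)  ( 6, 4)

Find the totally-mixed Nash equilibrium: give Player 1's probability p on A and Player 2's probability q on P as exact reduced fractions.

(p,q) = (5/7, 1/2)

P1 indiff ⇒ q·5+(1-q)·5 = q·4+(1-q)·6 ⇒ q(1) = (1-q)(1) ⇒ q = 1/2
P2 indiff ⇒ p·6+(1-p)·9 = p·8+(1-p)·4 ⇒ p(-2) = (1-p)(-5) ⇒ p = 5/7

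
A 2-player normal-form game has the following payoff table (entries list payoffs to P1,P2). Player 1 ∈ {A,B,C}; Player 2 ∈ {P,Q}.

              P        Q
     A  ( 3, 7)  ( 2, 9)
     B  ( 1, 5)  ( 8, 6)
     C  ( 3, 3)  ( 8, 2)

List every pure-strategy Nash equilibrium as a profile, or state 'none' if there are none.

(A,P): not NE [P2→Q gives 9>7]
(A,Q): not NE [P1→C gives 8>2]
(B,P): not NE [P1→C gives 3>1; P2→Q gives 6>5]
(B,Q): NE
(C,P): NE
(C,Q): not NE [P2→P gives 3>2]

PSNE = {(B,Q), (C,P)}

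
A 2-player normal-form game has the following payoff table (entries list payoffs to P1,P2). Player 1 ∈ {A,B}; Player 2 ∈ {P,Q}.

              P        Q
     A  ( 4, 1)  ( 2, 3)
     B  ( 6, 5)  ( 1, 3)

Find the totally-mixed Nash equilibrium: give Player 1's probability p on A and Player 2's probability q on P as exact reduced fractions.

p=1/2, q=1/3

P1 indiff ⇒ q·4+(1-q)·2 = q·6+(1-q)·1 ⇒ q(-2) = (1-q)(-1) ⇒ q = 1/3
P2 indiff ⇒ p·1+(1-p)·5 = p·3+(1-p)·3 ⇒ p(-2) = (1-p)(-2) ⇒ p = 1/2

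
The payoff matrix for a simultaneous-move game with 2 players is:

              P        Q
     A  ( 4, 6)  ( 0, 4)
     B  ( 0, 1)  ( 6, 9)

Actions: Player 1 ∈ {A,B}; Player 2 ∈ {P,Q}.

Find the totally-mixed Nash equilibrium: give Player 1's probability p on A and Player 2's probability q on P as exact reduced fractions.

P1 indiff ⇒ q·4+(1-q)·0 = q·0+(1-q)·6 ⇒ q(4) = (1-q)(6) ⇒ q = 3/5
P2 indiff ⇒ p·6+(1-p)·1 = p·4+(1-p)·9 ⇒ p(2) = (1-p)(8) ⇒ p = 4/5

p=4/5, q=3/5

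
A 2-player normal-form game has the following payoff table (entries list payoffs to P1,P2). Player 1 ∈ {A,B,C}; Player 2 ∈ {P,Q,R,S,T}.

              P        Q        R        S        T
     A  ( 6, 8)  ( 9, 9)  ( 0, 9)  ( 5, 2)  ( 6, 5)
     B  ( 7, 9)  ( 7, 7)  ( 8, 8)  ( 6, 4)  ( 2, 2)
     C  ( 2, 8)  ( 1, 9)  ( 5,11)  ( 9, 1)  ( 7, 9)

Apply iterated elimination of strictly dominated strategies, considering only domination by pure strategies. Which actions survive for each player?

P2 drop S (P beats it: A:8>2 B:9>4 C:8>1)
P2 drop T (R beats it: A:9>5 B:8>2 C:11>9)
P1 drop C (B beats it: P:7>2 Q:7>1 R:8>5)
P1→{A,B} P2→{P,Q,R}

IESDS → P1:{A,B} P2:{P,Q,R}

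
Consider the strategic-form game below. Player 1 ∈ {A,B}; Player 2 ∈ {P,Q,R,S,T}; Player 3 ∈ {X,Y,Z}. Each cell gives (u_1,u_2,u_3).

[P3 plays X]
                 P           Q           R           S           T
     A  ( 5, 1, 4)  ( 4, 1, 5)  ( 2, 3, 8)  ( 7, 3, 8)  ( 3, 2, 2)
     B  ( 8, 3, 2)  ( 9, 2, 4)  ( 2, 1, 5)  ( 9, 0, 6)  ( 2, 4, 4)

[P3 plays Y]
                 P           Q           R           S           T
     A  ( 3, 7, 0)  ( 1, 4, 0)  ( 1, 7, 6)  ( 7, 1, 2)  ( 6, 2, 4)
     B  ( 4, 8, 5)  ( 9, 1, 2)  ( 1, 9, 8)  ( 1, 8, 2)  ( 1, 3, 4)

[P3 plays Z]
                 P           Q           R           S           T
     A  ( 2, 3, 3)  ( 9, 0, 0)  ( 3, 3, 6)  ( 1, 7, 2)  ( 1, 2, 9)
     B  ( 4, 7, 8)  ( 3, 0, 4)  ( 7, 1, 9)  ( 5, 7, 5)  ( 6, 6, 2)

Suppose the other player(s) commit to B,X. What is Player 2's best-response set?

u_2(P vs B,X) = 3
u_2(Q vs B,X) = 2
u_2(R vs B,X) = 1
u_2(S vs B,X) = 0
u_2(T vs B,X) = 4
max payoff 4 at {T}

argmax u_2 = {T}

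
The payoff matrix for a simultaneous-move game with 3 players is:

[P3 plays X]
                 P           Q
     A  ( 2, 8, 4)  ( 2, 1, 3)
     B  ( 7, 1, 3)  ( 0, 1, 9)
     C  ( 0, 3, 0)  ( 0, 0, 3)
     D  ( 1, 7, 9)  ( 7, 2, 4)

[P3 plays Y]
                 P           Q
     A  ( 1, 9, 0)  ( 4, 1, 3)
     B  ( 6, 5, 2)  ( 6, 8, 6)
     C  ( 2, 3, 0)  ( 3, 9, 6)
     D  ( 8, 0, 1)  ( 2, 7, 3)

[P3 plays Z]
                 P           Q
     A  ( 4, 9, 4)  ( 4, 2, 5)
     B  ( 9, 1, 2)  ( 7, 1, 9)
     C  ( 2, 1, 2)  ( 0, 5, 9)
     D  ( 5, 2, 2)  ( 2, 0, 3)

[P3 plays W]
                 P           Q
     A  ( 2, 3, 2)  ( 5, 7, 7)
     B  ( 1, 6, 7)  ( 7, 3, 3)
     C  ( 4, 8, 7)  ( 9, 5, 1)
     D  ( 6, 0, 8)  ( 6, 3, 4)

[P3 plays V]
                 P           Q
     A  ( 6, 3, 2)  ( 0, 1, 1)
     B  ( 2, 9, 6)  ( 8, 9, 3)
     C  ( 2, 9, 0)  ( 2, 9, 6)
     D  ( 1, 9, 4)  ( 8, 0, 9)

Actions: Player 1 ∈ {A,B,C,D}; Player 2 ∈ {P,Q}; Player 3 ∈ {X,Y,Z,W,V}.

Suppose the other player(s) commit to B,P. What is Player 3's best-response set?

u_3(X vs B,P) = 3
u_3(Y vs B,P) = 2
u_3(Z vs B,P) = 2
u_3(W vs B,P) = 7
u_3(V vs B,P) = 6
max payoff 7 at {W}

P3 best: {W}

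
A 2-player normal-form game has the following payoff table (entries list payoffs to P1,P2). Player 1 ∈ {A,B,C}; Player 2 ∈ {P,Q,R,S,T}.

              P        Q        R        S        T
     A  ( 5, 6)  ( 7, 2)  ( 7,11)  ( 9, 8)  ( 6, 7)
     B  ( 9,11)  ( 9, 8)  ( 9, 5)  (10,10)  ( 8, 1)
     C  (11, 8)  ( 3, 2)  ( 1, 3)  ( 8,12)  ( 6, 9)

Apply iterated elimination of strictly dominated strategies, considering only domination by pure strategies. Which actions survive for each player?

P1 drop A (B beats it: P:9>5 Q:9>7 R:9>7 S:10>9 T:8>6)
P2 drop Q (P beats it: B:11>8 C:8>2)
P2 drop R (P beats it: B:11>5 C:8>3)
P2 drop T (S beats it: B:10>1 C:12>9)
P1→{B,C} P2→{P,S}

IESDS → P1:{B,C} P2:{P,S}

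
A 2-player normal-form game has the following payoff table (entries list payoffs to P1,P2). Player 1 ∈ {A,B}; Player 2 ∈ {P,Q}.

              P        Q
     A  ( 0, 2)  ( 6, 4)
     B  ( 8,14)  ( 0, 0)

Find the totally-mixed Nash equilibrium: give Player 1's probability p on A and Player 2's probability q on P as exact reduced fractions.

P1 indiff ⇒ q·0+(1-q)·6 = q·8+(1-q)·0 ⇒ q(-8) = (1-q)(-6) ⇒ q = 3/7
P2 indiff ⇒ p·2+(1-p)·14 = p·4+(1-p)·0 ⇒ p(-2) = (1-p)(-14) ⇒ p = 7/8

(p,q) = (7/8, 3/7)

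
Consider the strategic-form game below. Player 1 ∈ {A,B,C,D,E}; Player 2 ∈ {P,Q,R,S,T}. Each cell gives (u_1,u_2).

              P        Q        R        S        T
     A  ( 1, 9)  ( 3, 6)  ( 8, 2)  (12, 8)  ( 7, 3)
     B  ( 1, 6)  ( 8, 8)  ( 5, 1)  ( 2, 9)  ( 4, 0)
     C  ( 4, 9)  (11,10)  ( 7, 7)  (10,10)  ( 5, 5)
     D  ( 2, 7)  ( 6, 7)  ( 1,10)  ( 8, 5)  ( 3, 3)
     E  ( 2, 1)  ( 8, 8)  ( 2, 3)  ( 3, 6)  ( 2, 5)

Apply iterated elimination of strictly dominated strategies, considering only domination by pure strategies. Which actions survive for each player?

Survivors P1:{A,C} P2:{P,Q,S}

P1 drop B (C beats it: P:4>1 Q:11>8 R:7>5 S:10>2 T:5>4)
P1 drop D (C beats it: P:4>2 Q:11>6 R:7>1 S:10>8 T:5>3)
P1 drop E (C beats it: P:4>2 Q:11>8 R:7>2 S:10>3 T:5>2)
P2 drop R (P beats it: A:9>2 C:9>7)
P2 drop T (P beats it: A:9>3 C:9>5)
P1→{A,C} P2→{P,Q,S}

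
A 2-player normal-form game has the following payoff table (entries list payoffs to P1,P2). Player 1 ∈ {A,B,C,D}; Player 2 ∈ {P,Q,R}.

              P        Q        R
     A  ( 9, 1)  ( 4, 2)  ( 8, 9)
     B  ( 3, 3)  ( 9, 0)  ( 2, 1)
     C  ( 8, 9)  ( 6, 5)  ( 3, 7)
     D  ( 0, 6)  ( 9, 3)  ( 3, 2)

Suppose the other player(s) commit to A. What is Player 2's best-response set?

argmax u_2 = {R}

u_2(P vs A) = 1
u_2(Q vs A) = 2
u_2(R vs A) = 9
max payoff 9 at {R}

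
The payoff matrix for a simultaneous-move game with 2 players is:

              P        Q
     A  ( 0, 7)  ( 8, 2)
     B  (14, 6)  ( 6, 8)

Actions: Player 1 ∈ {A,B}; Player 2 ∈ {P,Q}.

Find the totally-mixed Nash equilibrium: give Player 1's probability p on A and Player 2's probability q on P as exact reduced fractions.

(p,q) = (2/7, 1/8)

P1 indiff ⇒ q·0+(1-q)·8 = q·14+(1-q)·6 ⇒ q(-14) = (1-q)(-2) ⇒ q = 1/8
P2 indiff ⇒ p·7+(1-p)·6 = p·2+(1-p)·8 ⇒ p(5) = (1-p)(2) ⇒ p = 2/7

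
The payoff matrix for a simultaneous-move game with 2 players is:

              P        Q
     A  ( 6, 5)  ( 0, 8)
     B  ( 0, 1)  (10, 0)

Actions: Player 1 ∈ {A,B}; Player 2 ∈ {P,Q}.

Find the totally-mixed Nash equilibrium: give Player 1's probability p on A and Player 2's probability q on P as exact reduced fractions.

P1 indiff ⇒ q·6+(1-q)·0 = q·0+(1-q)·10 ⇒ q(6) = (1-q)(10) ⇒ q = 5/8
P2 indiff ⇒ p·5+(1-p)·1 = p·8+(1-p)·0 ⇒ p(-3) = (1-p)(-1) ⇒ p = 1/4

(p,q) = (1/4, 5/8)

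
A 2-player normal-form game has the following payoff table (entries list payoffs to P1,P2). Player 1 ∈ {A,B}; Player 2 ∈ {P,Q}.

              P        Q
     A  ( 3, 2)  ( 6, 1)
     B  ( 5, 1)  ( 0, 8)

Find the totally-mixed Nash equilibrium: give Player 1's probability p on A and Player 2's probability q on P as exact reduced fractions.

P1 mixes 7/8 on A; P2 mixes 3/4 on P

P1 indiff ⇒ q·3+(1-q)·6 = q·5+(1-q)·0 ⇒ q(-2) = (1-q)(-6) ⇒ q = 3/4
P2 indiff ⇒ p·2+(1-p)·1 = p·1+(1-p)·8 ⇒ p(1) = (1-p)(7) ⇒ p = 7/8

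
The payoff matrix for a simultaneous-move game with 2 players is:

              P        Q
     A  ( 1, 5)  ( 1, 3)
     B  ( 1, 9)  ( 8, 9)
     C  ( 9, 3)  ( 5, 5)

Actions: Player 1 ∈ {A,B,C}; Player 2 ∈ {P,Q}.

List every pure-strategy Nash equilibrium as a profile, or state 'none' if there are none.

Nash profiles: (B,Q)

(A,P): not NE [P1→C gives 9>1]
(A,Q): not NE [P1→B gives 8>1; P2→P gives 5>3]
(B,P): not NE [P1→C gives 9>1]
(B,Q): NE
(C,P): not NE [P2→Q gives 5>3]
(C,Q): not NE [P1→B gives 8>5]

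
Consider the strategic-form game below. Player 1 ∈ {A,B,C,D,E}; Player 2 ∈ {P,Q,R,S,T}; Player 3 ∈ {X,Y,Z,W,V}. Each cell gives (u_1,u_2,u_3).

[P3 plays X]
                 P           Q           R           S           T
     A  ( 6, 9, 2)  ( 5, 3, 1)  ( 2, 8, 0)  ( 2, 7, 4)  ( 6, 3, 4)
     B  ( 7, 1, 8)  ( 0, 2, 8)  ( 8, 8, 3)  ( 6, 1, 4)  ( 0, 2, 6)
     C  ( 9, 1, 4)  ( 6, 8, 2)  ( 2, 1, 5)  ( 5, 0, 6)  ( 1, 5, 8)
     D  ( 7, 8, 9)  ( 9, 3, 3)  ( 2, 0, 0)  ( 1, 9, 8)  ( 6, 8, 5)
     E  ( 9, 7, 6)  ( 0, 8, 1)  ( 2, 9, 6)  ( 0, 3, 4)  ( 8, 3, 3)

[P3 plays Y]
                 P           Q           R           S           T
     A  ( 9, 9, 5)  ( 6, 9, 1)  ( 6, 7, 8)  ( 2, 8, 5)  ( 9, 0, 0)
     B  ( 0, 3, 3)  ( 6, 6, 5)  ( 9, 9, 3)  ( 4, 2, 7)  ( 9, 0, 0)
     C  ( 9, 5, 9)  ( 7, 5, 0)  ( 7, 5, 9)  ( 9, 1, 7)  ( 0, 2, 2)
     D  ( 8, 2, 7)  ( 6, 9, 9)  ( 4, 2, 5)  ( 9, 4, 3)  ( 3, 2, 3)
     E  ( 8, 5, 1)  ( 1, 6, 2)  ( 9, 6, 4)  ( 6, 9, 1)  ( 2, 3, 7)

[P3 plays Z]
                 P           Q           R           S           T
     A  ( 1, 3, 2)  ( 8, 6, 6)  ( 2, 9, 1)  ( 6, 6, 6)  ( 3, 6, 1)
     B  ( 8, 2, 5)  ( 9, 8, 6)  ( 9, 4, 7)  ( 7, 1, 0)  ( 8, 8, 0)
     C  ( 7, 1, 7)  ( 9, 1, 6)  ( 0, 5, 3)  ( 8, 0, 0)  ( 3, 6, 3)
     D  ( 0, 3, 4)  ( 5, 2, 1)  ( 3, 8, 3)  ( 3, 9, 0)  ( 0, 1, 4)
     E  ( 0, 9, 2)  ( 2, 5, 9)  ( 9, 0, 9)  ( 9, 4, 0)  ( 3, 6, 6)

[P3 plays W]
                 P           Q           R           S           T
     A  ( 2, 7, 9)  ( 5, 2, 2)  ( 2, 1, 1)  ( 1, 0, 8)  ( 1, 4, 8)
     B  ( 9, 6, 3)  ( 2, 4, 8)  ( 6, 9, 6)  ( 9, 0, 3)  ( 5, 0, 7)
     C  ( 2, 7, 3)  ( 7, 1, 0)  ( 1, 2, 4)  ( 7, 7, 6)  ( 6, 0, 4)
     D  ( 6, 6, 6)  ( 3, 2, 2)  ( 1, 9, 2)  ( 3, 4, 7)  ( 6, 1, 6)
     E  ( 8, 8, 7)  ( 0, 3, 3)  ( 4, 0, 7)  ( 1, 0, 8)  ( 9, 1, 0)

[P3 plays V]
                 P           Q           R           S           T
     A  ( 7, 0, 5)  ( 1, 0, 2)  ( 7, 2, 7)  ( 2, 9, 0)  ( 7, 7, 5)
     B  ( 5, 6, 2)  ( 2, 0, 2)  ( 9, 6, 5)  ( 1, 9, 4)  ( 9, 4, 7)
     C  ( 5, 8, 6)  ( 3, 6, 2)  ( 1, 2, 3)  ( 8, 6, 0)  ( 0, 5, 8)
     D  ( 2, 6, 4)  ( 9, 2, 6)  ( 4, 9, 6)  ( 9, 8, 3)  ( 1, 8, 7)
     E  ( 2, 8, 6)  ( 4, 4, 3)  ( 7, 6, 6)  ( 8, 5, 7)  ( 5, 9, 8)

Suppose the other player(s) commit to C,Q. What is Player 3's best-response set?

u_3(X vs C,Q) = 2
u_3(Y vs C,Q) = 0
u_3(Z vs C,Q) = 6
u_3(W vs C,Q) = 0
u_3(V vs C,Q) = 2
max payoff 6 at {Z}

argmax u_3 = {Z}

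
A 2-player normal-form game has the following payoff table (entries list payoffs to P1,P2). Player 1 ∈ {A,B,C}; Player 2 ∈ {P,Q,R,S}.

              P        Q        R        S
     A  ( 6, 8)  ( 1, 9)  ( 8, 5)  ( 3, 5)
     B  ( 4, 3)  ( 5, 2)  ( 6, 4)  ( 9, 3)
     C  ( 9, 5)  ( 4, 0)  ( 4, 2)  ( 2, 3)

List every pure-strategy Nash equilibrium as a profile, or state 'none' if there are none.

(A,P): not NE [P1→C gives 9>6; P2→Q gives 9>8]
(A,Q): not NE [P1→B gives 5>1]
(A,R): not NE [P2→Q gives 9>5]
(A,S): not NE [P1→B gives 9>3; P2→Q gives 9>5]
(B,P): not NE [P1→C gives 9>4; P2→R gives 4>3]
(B,Q): not NE [P2→R gives 4>2]
(B,R): not NE [P1→A gives 8>6]
(B,S): not NE [P2→R gives 4>3]
(C,P): NE
(C,Q): not NE [P1→B gives 5>4; P2→P gives 5>0]
(C,R): not NE [P1→A gives 8>4; P2→P gives 5>2]
(C,S): not NE [P1→B gives 9>2; P2→P gives 5>3]

PSNE = {(C,P)}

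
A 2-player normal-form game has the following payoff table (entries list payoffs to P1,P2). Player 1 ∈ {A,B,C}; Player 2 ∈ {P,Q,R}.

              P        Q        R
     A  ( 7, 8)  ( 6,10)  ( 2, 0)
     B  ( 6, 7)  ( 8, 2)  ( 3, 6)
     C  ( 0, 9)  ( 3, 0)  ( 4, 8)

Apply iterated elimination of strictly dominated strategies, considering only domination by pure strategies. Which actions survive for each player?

P2 drop R (P beats it: A:8>0 B:7>6 C:9>8)
P1 drop C (A beats it: P:7>0 Q:6>3)
P1→{A,B} P2→{P,Q}

IESDS → P1:{A,B} P2:{P,Q}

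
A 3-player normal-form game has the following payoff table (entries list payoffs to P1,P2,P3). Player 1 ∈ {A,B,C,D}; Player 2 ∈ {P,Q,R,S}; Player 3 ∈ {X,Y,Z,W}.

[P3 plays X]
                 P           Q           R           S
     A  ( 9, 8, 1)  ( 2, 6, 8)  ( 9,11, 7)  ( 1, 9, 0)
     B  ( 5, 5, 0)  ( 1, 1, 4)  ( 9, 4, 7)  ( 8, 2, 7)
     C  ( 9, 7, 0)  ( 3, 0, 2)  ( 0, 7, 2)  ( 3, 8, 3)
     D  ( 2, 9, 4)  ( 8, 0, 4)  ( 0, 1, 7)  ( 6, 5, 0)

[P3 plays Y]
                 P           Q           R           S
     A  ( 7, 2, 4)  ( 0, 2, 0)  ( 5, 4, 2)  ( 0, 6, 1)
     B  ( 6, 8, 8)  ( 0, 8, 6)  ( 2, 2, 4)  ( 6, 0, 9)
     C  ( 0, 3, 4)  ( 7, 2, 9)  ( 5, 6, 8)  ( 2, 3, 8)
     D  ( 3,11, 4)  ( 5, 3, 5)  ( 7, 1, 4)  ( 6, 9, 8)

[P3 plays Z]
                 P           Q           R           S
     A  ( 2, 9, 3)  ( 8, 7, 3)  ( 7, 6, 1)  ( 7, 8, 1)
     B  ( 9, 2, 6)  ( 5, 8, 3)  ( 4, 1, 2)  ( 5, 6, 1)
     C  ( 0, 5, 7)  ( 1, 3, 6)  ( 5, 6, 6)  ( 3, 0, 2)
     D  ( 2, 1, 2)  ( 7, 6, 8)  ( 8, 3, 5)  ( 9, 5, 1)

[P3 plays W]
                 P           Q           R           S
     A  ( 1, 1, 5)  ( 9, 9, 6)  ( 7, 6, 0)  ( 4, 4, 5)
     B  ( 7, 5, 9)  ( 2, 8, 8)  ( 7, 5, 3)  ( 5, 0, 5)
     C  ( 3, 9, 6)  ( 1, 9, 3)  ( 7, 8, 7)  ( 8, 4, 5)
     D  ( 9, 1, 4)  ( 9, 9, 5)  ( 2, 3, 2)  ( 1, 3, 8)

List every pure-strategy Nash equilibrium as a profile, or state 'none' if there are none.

PSNE = {(A,R,X)}

(A,P,X): not NE [P2→R gives 11>8; P3→W gives 5>1]
(A,P,Y): not NE [P2→S gives 6>2; P3→W gives 5>4]
(A,P,Z): not NE [P1→B gives 9>2; P3→W gives 5>3]
(A,P,W): not NE [P1→D gives 9>1; P2→Q gives 9>1]
(A,Q,X): not NE [P1→D gives 8>2; P2→R gives 11>6]
(A,Q,Y): not NE [P1→C gives 7>0; P2→S gives 6>2; P3→X gives 8>0]
(A,Q,Z): not NE [P2→P gives 9>7; P3→X gives 8>3]
(A,Q,W): not NE [P3→X gives 8>6]
(A,R,X): NE
(A,R,Y): not NE [P1→D gives 7>5; P2→S gives 6>4; P3→X gives 7>2]
(A,R,Z): not NE [P1→D gives 8>7; P2→P gives 9>6; P3→X gives 7>1]
(A,R,W): not NE [P2→Q gives 9>6; P3→X gives 7>0]
(A,S,X): not NE [P1→B gives 8>1; P2→R gives 11>9; P3→W gives 5>0]
(A,S,Y): not NE [P1→D gives 6>0; P3→W gives 5>1]
(A,S,Z): not NE [P1→D gives 9>7; P2→P gives 9>8; P3→W gives 5>1]
(A,S,W): not NE [P1→C gives 8>4; P2→Q gives 9>4]
(B,P,X): not NE [P1→C gives 9>5; P3→W gives 9>0]
(B,P,Y): not NE [P1→A gives 7>6; P3→W gives 9>8]
(B,P,Z): not NE [P2→Q gives 8>2; P3→W gives 9>6]
(B,P,W): not NE [P1→D gives 9>7; P2→Q gives 8>5]
(B,Q,X): not NE [P1→D gives 8>1; P2→P gives 5>1; P3→W gives 8>4]
(B,Q,Y): not NE [P1→C gives 7>0; P3→W gives 8>6]
(B,Q,Z): not NE [P1→A gives 8>5; P3→W gives 8>3]
(B,Q,W): not NE [P1→D gives 9>2]
(B,R,X): not NE [P2→P gives 5>4]
(B,R,Y): not NE [P1→D gives 7>2; P2→Q gives 8>2; P3→X gives 7>4]
(B,R,Z): not NE [P1→D gives 8>4; P2→Q gives 8>1; P3→X gives 7>2]
(B,R,W): not NE [P2→Q gives 8>5; P3→X gives 7>3]
(B,S,X): not NE [P2→P gives 5>2; P3→Y gives 9>7]
(B,S,Y): not NE [P2→Q gives 8>0]
(B,S,Z): not NE [P1→D gives 9>5; P2→Q gives 8>6; P3→Y gives 9>1]
(B,S,W): not NE [P1→C gives 8>5; P2→Q gives 8>0; P3→Y gives 9>5]
(C,P,X): not NE [P2→S gives 8>7; P3→Z gives 7>0]
(C,P,Y): not NE [P1→A gives 7>0; P2→R gives 6>3; P3→Z gives 7>4]
(C,P,Z): not NE [P1→B gives 9>0; P2→R gives 6>5]
(C,P,W): not NE [P1→D gives 9>3; P3→Z gives 7>6]
(C,Q,X): not NE [P1→D gives 8>3; P2→S gives 8>0; P3→Y gives 9>2]
(C,Q,Y): not NE [P2→R gives 6>2]
(C,Q,Z): not NE [P1→A gives 8>1; P2→R gives 6>3; P3→Y gives 9>6]
(C,Q,W): not NE [P1→D gives 9>1; P3→Y gives 9>3]
(C,R,X): not NE [P1→B gives 9>0; P2→S gives 8>7; P3→Y gives 8>2]
(C,R,Y): not NE [P1→D gives 7>5]
(C,R,Z): not NE [P1→D gives 8>5; P3→Y gives 8>6]
(C,R,W): not NE [P2→Q gives 9>8; P3→Y gives 8>7]
(C,S,X): not NE [P1→B gives 8>3; P3→Y gives 8>3]
(C,S,Y): not NE [P1→D gives 6>2; P2→R gives 6>3]
(C,S,Z): not NE [P1→D gives 9>3; P2→R gives 6>0; P3→Y gives 8>2]
(C,S,W): not NE [P2→Q gives 9>4; P3→Y gives 8>5]
(D,P,X): not NE [P1→C gives 9>2]
(D,P,Y): not NE [P1→A gives 7>3]
(D,P,Z): not NE [P1→B gives 9>2; P2→Q gives 6>1; P3→W gives 4>2]
(D,P,W): not NE [P2→Q gives 9>1]
(D,Q,X): not NE [P2→P gives 9>0; P3→Z gives 8>4]
(D,Q,Y): not NE [P1→C gives 7>5; P2→P gives 11>3; P3→Z gives 8>5]
(D,Q,Z): not NE [P1→A gives 8>7]
(D,Q,W): not NE [P3→Z gives 8>5]
(D,R,X): not NE [P1→B gives 9>0; P2→P gives 9>1]
(D,R,Y): not NE [P2→P gives 11>1; P3→X gives 7>4]
(D,R,Z): not NE [P2→Q gives 6>3; P3→X gives 7>5]
(D,R,W): not NE [P1→C gives 7>2; P2→Q gives 9>3; P3→X gives 7>2]
(D,S,X): not NE [P1→B gives 8>6; P2→P gives 9>5; P3→W gives 8>0]
(D,S,Y): not NE [P2→P gives 11>9]
(D,S,Z): not NE [P2→Q gives 6>5; P3→W gives 8>1]
(D,S,W): not NE [P1→C gives 8>1; P2→Q gives 9>3]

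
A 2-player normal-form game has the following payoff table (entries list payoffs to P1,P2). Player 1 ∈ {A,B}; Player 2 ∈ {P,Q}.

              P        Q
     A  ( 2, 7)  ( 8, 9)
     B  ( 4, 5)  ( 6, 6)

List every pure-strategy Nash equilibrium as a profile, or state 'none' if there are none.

NE set: (A,Q)

(A,P): not NE [P1→B gives 4>2; P2→Q gives 9>7]
(A,Q): NE
(B,P): not NE [P2→Q gives 6>5]
(B,Q): not NE [P1→A gives 8>6]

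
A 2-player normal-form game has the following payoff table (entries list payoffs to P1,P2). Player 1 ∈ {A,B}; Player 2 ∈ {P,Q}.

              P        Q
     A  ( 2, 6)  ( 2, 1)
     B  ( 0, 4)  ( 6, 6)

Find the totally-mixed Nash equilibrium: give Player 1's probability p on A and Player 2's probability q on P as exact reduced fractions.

(p,q) = (2/7, 2/3)

P1 indiff ⇒ q·2+(1-q)·2 = q·0+(1-q)·6 ⇒ q(2) = (1-q)(4) ⇒ q = 2/3
P2 indiff ⇒ p·6+(1-p)·4 = p·1+(1-p)·6 ⇒ p(5) = (1-p)(2) ⇒ p = 2/7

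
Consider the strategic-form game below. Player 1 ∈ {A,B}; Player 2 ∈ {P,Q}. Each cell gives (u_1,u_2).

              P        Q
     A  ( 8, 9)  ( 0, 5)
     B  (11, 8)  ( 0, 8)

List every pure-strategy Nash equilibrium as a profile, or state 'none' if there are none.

Nash profiles: (B,P), (B,Q)

(A,P): not NE [P1→B gives 11>8]
(A,Q): not NE [P2→P gives 9>5]
(B,P): NE
(B,Q): NE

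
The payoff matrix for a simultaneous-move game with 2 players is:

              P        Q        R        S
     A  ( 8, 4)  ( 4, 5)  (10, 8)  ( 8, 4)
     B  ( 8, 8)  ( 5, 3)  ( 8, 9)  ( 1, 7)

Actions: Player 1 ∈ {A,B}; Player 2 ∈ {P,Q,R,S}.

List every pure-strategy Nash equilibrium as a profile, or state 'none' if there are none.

(A,P): not NE [P2→R gives 8>4]
(A,Q): not NE [P1→B gives 5>4; P2→R gives 8>5]
(A,R): NE
(A,S): not NE [P2→R gives 8>4]
(B,P): not NE [P2→R gives 9>8]
(B,Q): not NE [P2→R gives 9>3]
(B,R): not NE [P1→A gives 10>8]
(B,S): not NE [P1→A gives 8>1; P2→R gives 9>7]

NE set: (A,R)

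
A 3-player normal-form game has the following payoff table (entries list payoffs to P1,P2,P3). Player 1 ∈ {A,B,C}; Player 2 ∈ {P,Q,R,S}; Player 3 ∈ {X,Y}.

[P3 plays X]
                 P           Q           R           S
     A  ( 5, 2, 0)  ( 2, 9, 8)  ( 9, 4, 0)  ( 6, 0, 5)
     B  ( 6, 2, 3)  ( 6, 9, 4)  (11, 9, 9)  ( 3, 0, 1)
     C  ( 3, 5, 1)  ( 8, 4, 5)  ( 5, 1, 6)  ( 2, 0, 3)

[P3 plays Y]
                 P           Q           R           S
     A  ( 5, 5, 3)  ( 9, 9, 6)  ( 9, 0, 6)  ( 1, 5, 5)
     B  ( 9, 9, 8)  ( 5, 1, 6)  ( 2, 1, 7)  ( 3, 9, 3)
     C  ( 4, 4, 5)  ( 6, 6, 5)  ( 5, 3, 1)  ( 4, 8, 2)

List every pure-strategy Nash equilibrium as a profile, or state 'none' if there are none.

(A,P,X): not NE [P1→B gives 6>5; P2→Q gives 9>2; P3→Y gives 3>0]
(A,P,Y): not NE [P1→B gives 9>5; P2→Q gives 9>5]
(A,Q,X): not NE [P1→C gives 8>2]
(A,Q,Y): not NE [P3→X gives 8>6]
(A,R,X): not NE [P1→B gives 11>9; P2→Q gives 9>4; P3→Y gives 6>0]
(A,R,Y): not NE [P2→Q gives 9>0]
(A,S,X): not NE [P2→Q gives 9>0]
(A,S,Y): not NE [P1→C gives 4>1; P2→Q gives 9>5]
(B,P,X): not NE [P2→R gives 9>2; P3→Y gives 8>3]
(B,P,Y): NE
(B,Q,X): not NE [P1→C gives 8>6; P3→Y gives 6>4]
(B,Q,Y): not NE [P1→A gives 9>5; P2→S gives 9>1]
(B,R,X): NE
(B,R,Y): not NE [P1→A gives 9>2; P2→S gives 9>1; P3→X gives 9>7]
(B,S,X): not NE [P1→A gives 6>3; P2→R gives 9>0; P3→Y gives 3>1]
(B,S,Y): not NE [P1→C gives 4>3]
(C,P,X): not NE [P1→B gives 6>3; P3→Y gives 5>1]
(C,P,Y): not NE [P1→B gives 9>4; P2→S gives 8>4]
(C,Q,X): not NE [P2→P gives 5>4]
(C,Q,Y): not NE [P1→A gives 9>6; P2→S gives 8>6]
(C,R,X): not NE [P1→B gives 11>5; P2→P gives 5>1]
(C,R,Y): not NE [P1→A gives 9>5; P2→S gives 8>3; P3→X gives 6>1]
(C,S,X): not NE [P1→A gives 6>2; P2→P gives 5>0]
(C,S,Y): not NE [P3→X gives 3>2]

PSNE = {(B,P,Y), (B,R,X)}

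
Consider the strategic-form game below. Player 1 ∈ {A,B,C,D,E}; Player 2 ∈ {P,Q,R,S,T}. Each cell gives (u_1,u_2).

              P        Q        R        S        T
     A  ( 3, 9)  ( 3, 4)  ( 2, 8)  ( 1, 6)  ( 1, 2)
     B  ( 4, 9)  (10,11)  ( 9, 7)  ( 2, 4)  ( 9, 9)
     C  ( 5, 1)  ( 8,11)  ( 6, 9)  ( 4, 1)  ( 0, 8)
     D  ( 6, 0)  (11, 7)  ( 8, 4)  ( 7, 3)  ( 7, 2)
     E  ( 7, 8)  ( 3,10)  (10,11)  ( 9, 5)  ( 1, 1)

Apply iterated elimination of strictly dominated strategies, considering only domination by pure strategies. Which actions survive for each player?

IESDS → P1:{B,D,E} P2:{Q,R}

P1 drop A (B beats it: P:4>3 Q:10>3 R:9>2 S:2>1 T:9>1)
P1 drop C (D beats it: P:6>5 Q:11>8 R:8>6 S:7>4 T:7>0)
P2 drop P (Q beats it: B:11>9 D:7>0 E:10>8)
P2 drop S (Q beats it: B:11>4 D:7>3 E:10>5)
P2 drop T (Q beats it: B:11>9 D:7>2 E:10>1)
P1→{B,D,E} P2→{Q,R}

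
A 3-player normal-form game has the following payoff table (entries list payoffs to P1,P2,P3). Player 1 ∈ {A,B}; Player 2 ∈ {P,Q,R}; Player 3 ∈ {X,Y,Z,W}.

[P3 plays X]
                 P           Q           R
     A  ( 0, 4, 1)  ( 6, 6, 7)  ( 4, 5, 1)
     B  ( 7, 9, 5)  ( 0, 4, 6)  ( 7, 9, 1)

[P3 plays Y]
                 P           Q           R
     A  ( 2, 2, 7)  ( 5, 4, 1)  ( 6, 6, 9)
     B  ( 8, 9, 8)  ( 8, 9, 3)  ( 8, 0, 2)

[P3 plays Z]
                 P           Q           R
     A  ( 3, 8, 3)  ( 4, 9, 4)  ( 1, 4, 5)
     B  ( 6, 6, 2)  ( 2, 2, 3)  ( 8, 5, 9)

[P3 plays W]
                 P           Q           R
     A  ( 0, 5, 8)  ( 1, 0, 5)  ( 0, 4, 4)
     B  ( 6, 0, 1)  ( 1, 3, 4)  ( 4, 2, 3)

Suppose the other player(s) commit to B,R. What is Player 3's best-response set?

BR_3 = {Z}

u_3(X vs B,R) = 1
u_3(Y vs B,R) = 2
u_3(Z vs B,R) = 9
u_3(W vs B,R) = 3
max payoff 9 at {Z}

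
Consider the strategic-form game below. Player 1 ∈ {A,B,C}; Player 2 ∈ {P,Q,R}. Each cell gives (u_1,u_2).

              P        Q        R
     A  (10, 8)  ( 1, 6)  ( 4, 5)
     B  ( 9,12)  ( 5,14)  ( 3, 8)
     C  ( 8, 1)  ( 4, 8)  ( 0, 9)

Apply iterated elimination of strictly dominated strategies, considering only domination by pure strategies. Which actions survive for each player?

IESDS → P1:{A,B} P2:{P,Q}

P1 drop C (B beats it: P:9>8 Q:5>4 R:3>0)
P2 drop R (P beats it: A:8>5 B:12>8)
P1→{A,B} P2→{P,Q}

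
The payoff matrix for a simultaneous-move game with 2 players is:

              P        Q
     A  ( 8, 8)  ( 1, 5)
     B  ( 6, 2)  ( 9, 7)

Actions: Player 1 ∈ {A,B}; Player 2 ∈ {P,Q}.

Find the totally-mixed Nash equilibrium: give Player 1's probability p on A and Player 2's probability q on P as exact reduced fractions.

P1 indiff ⇒ q·8+(1-q)·1 = q·6+(1-q)·9 ⇒ q(2) = (1-q)(8) ⇒ q = 4/5
P2 indiff ⇒ p·8+(1-p)·2 = p·5+(1-p)·7 ⇒ p(3) = (1-p)(5) ⇒ p = 5/8

(p,q) = (5/8, 4/5)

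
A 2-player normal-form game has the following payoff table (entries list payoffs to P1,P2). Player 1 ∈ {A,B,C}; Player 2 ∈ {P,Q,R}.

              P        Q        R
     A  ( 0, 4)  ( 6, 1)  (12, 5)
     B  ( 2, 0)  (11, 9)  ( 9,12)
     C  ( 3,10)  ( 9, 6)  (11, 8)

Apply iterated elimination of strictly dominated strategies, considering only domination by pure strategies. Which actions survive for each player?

P2 drop Q (R beats it: A:5>1 B:12>9 C:8>6)
P1 drop B (C beats it: P:3>2 R:11>9)
P1→{A,C} P2→{P,R}

Survivors P1:{A,C} P2:{P,R}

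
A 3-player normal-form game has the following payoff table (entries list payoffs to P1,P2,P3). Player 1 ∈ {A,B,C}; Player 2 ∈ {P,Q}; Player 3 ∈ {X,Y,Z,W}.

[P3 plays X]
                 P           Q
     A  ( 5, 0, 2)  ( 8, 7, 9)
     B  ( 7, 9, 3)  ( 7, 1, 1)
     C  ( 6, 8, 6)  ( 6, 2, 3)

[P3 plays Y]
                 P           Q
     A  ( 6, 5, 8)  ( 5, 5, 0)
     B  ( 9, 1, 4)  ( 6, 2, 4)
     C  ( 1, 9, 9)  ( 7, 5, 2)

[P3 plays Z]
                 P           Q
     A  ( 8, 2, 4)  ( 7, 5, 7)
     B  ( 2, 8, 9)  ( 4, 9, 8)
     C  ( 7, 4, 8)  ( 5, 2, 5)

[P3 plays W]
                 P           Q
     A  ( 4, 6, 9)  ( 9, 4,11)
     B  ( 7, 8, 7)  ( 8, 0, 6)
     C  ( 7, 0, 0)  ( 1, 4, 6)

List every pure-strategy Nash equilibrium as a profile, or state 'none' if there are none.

(A,P,X): not NE [P1→B gives 7>5; P2→Q gives 7>0; P3→W gives 9>2]
(A,P,Y): not NE [P1→B gives 9>6; P3→W gives 9>8]
(A,P,Z): not NE [P2→Q gives 5>2; P3→W gives 9>4]
(A,P,W): not NE [P1→C gives 7>4]
(A,Q,X): not NE [P3→W gives 11>9]
(A,Q,Y): not NE [P1→C gives 7>5; P3→W gives 11>0]
(A,Q,Z): not NE [P3→W gives 11>7]
(A,Q,W): not NE [P2→P gives 6>4]
(B,P,X): not NE [P3→Z gives 9>3]
(B,P,Y): not NE [P2→Q gives 2>1; P3→Z gives 9>4]
(B,P,Z): not NE [P1→A gives 8>2; P2→Q gives 9>8]
(B,P,W): not NE [P3→Z gives 9>7]
(B,Q,X): not NE [P1→A gives 8>7; P2→P gives 9>1; P3→Z gives 8>1]
(B,Q,Y): not NE [P1→C gives 7>6; P3→Z gives 8>4]
(B,Q,Z): not NE [P1→A gives 7>4]
(B,Q,W): not NE [P1→A gives 9>8; P2→P gives 8>0; P3→Z gives 8>6]
(C,P,X): not NE [P1→B gives 7>6; P3→Y gives 9>6]
(C,P,Y): not NE [P1→B gives 9>1]
(C,P,Z): not NE [P1→A gives 8>7; P3→Y gives 9>8]
(C,P,W): not NE [P2→Q gives 4>0; P3→Y gives 9>0]
(C,Q,X): not NE [P1→A gives 8>6; P2→P gives 8>2; P3→W gives 6>3]
(C,Q,Y): not NE [P2→P gives 9>5; P3→W gives 6>2]
(C,Q,Z): not NE [P1→A gives 7>5; P2→P gives 4>2; P3→W gives 6>5]
(C,Q,W): not NE [P1→A gives 9>1]

No pure NE.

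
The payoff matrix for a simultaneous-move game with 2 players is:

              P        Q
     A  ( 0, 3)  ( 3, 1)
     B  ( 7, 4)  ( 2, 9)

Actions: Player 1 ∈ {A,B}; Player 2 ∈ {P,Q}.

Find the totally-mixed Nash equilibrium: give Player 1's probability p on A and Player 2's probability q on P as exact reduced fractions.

(p,q) = (5/7, 1/8)

P1 indiff ⇒ q·0+(1-q)·3 = q·7+(1-q)·2 ⇒ q(-7) = (1-q)(-1) ⇒ q = 1/8
P2 indiff ⇒ p·3+(1-p)·4 = p·1+(1-p)·9 ⇒ p(2) = (1-p)(5) ⇒ p = 5/7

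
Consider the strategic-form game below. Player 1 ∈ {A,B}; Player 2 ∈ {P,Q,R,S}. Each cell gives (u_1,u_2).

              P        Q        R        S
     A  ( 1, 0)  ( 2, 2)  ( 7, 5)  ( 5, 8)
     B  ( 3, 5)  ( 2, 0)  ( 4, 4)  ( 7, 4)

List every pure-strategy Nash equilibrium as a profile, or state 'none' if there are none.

PSNE = {(B,P)}

(A,P): not NE [P1→B gives 3>1; P2→S gives 8>0]
(A,Q): not NE [P2→S gives 8>2]
(A,R): not NE [P2→S gives 8>5]
(A,S): not NE [P1→B gives 7>5]
(B,P): NE
(B,Q): not NE [P2→P gives 5>0]
(B,R): not NE [P1→A gives 7>4; P2→P gives 5>4]
(B,S): not NE [P2→P gives 5>4]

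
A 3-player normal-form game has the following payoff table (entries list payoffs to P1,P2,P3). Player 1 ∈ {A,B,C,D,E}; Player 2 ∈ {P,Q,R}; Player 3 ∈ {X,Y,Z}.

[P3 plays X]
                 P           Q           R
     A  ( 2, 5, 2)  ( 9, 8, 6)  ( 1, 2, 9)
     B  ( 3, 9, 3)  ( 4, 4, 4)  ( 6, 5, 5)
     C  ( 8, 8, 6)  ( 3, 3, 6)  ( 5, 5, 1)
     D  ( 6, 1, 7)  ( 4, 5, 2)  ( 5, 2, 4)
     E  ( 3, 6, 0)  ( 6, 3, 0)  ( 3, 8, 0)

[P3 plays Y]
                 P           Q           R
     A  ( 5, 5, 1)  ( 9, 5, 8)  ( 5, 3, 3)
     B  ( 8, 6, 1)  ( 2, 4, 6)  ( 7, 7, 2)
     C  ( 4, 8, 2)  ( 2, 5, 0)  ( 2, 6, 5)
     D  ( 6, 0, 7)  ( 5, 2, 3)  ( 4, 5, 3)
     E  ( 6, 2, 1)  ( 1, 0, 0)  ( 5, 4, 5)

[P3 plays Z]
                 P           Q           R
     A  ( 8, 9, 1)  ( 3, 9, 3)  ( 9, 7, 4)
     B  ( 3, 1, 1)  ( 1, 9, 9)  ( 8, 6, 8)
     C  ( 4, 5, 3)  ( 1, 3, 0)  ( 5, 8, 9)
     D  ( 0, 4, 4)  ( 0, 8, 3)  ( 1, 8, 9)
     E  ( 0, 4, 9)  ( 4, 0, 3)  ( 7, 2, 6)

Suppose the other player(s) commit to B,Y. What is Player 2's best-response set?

argmax u_2 = {R}

u_2(P vs B,Y) = 6
u_2(Q vs B,Y) = 4
u_2(R vs B,Y) = 7
max payoff 7 at {R}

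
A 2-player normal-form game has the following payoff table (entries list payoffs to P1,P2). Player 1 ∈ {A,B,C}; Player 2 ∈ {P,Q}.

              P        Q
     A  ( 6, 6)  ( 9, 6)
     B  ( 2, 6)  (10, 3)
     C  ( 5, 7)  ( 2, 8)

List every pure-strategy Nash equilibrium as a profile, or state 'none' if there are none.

NE set: (A,P)

(A,P): NE
(A,Q): not NE [P1→B gives 10>9]
(B,P): not NE [P1→A gives 6>2]
(B,Q): not NE [P2→P gives 6>3]
(C,P): not NE [P1→A gives 6>5; P2→Q gives 8>7]
(C,Q): not NE [P1→B gives 10>2]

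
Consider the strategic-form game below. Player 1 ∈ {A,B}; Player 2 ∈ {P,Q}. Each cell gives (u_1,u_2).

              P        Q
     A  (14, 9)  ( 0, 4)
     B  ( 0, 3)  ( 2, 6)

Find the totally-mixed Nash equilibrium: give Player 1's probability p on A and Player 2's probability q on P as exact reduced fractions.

P1 indiff ⇒ q·14+(1-q)·0 = q·0+(1-q)·2 ⇒ q(14) = (1-q)(2) ⇒ q = 1/8
P2 indiff ⇒ p·9+(1-p)·3 = p·4+(1-p)·6 ⇒ p(5) = (1-p)(3) ⇒ p = 3/8

(p,q) = (3/8, 1/8)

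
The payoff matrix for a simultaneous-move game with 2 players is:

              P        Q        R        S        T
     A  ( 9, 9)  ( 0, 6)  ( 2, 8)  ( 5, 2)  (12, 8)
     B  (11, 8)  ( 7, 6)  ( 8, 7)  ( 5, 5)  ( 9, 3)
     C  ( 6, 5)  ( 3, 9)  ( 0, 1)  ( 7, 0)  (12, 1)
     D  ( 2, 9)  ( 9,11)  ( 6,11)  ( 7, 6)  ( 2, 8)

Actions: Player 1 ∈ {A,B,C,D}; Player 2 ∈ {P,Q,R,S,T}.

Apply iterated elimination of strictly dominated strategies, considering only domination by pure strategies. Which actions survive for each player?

P2 drop S (P beats it: A:9>2 B:8>5 C:5>0 D:9>6)
P2 drop T (P beats it: A:9>8 B:8>3 C:5>1 D:9>8)
P1 drop A (B beats it: P:11>9 Q:7>0 R:8>2)
P1 drop C (B beats it: P:11>6 Q:7>3 R:8>0)
P1→{B,D} P2→{P,Q,R}

Remaining: P1:{B,D} P2:{P,Q,R}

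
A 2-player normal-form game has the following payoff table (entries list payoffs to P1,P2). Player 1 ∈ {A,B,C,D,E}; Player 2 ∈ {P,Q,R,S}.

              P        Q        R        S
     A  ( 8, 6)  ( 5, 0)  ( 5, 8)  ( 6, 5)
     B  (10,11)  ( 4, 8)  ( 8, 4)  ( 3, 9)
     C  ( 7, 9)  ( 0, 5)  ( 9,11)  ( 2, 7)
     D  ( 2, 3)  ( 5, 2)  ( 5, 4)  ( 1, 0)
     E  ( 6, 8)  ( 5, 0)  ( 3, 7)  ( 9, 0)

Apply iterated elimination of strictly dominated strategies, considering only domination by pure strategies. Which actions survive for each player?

IESDS → P1:{B,C} P2:{P,R}

P2 drop Q (P beats it: A:6>0 B:11>8 C:9>5 D:3>2 E:8>0)
P1 drop D (B beats it: P:10>2 R:8>5 S:3>1)
P2 drop S (P beats it: A:6>5 B:11>9 C:9>7 E:8>0)
P1 drop A (B beats it: P:10>8 R:8>5)
P1 drop E (B beats it: P:10>6 R:8>3)
P1→{B,C} P2→{P,R}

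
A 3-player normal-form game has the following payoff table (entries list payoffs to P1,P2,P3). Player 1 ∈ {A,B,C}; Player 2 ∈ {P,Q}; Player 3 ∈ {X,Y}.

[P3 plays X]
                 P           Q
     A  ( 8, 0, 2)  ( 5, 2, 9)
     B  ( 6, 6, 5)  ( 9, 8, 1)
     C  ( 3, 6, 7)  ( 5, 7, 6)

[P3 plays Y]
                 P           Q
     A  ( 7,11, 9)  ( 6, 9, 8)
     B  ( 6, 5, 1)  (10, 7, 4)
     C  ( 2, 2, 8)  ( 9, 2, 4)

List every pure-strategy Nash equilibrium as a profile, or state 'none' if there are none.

(A,P,X): not NE [P2→Q gives 2>0; P3→Y gives 9>2]
(A,P,Y): NE
(A,Q,X): not NE [P1→B gives 9>5]
(A,Q,Y): not NE [P1→B gives 10>6; P2→P gives 11>9; P3→X gives 9>8]
(B,P,X): not NE [P1→A gives 8>6; P2→Q gives 8>6]
(B,P,Y): not NE [P1→A gives 7>6; P2→Q gives 7>5; P3→X gives 5>1]
(B,Q,X): not NE [P3→Y gives 4>1]
(B,Q,Y): NE
(C,P,X): not NE [P1→A gives 8>3; P2→Q gives 7>6; P3→Y gives 8>7]
(C,P,Y): not NE [P1→A gives 7>2]
(C,Q,X): not NE [P1→B gives 9>5]
(C,Q,Y): not NE [P1→B gives 10>9; P3→X gives 6>4]

Nash profiles: (A,P,Y), (B,Q,Y)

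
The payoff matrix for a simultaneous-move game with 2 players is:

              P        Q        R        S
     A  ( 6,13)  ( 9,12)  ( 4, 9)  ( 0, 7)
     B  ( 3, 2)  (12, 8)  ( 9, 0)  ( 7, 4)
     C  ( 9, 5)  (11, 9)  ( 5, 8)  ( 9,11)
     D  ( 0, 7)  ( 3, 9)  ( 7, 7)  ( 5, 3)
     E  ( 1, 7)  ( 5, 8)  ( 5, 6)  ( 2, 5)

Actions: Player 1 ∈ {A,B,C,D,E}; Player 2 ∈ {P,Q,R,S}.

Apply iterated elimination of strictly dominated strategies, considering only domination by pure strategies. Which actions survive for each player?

P1 drop A (C beats it: P:9>6 Q:11>9 R:5>4 S:9>0)
P1 drop D (B beats it: P:3>0 Q:12>3 R:9>7 S:7>5)
P1 drop E (B beats it: P:3>1 Q:12>5 R:9>5 S:7>2)
P2 drop P (Q beats it: B:8>2 C:9>5)
P2 drop R (Q beats it: B:8>0 C:9>8)
P1→{B,C} P2→{Q,S}

Remaining: P1:{B,C} P2:{Q,S}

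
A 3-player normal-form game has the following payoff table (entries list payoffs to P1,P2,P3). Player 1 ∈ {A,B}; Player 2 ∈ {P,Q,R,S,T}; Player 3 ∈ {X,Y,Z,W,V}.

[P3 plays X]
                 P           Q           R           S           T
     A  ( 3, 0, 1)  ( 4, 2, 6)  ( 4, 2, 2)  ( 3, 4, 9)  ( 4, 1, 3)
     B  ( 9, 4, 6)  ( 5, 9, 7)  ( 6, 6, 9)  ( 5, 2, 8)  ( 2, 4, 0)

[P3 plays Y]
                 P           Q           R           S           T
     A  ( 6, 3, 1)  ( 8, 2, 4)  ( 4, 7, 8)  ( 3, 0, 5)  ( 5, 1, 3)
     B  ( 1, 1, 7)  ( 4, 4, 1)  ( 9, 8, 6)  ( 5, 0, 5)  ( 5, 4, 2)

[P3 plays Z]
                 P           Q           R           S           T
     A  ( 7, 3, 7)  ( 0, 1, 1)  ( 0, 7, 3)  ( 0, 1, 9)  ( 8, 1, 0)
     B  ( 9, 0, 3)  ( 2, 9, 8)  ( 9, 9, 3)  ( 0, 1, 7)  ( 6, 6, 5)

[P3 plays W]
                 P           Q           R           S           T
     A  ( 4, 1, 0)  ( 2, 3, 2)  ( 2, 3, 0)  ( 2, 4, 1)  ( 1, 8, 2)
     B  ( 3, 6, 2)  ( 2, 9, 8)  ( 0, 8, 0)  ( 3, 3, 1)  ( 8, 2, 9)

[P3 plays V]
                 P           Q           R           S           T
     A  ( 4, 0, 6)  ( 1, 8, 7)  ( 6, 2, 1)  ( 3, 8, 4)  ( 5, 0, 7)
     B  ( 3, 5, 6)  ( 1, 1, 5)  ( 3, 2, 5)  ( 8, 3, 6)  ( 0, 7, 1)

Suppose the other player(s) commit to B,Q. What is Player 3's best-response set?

P3 best: {Z,W}

u_3(X vs B,Q) = 7
u_3(Y vs B,Q) = 1
u_3(Z vs B,Q) = 8
u_3(W vs B,Q) = 8
u_3(V vs B,Q) = 5
max payoff 8 at {Z,W}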